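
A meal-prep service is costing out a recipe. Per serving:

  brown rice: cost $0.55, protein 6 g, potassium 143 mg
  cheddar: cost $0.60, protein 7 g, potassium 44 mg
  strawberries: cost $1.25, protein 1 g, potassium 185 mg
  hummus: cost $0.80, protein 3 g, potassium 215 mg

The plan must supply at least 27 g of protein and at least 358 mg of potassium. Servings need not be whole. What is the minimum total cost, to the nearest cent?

Compare the cost at each extreme point of the feasible region.
brown rice only: max(27/6, 358/143) = 4.5 servings → $2.48.
cheddar only: max(27/7, 358/44) = 8.136 servings → $4.88.
strawberries only: max(27/1, 358/185) = 27 servings → $33.75.
hummus only: max(27/3, 358/215) = 9 servings → $7.20.
brown rice + cheddar with both tight: 1.788 servings and 2.324 servings → $2.38.
brown rice + strawberries: the both-tight solution has a negative serving — not a feasible corner.
brown rice + hummus with both targets exact would need a negative amount; discard.
cheddar + strawberries with both tight: 3.707 servings and 1.054 servings → $3.54.
cheddar + hummus with both tight: 3.446 servings and 0.9599 servings → $2.84.
strawberries + hummus with both targets exact would need a negative amount; discard.
So the least-cost plan costs $2.38.

$2.38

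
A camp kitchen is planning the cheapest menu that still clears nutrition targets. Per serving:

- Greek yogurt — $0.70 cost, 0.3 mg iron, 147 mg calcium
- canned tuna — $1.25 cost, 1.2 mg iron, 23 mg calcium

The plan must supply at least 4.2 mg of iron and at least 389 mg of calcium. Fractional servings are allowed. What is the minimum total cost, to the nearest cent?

$5.22

Compare the cost at each extreme point of the feasible region.
Greek yogurt only: max(4.2/0.3, 389/147) = 14 servings → $9.80.
canned tuna only: max(4.2/1.2, 389/23) = 16.91 servings → $21.14.
Greek yogurt + canned tuna with both tight: 2.184 servings and 2.954 servings → $5.22.
The minimum over all feasible corners is $5.22.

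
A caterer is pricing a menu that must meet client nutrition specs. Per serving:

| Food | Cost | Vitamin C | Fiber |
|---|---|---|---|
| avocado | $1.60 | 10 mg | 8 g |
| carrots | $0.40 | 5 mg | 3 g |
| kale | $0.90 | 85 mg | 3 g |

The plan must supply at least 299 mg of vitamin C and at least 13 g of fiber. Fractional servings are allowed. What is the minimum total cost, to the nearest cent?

An LP optimum is at a vertex; with two nutrient constraints at most two foods are used. Check each candidate.
avocado only: max(299/10, 13/8) = 29.9 servings → $47.84.
carrots only: max(299/5, 13/3) = 59.8 servings → $23.92.
kale only: max(299/85, 13/3) = 4.333 servings → $3.90.
avocado + carrots: the both-tight solution has a negative serving — not a feasible corner.
avocado + kale with both tight: 0.32 servings and 3.48 servings → $3.64.
carrots + kale with both tight: 0.8667 servings and 3.467 servings → $3.47.
Cheapest feasible corner: $3.47.

$3.47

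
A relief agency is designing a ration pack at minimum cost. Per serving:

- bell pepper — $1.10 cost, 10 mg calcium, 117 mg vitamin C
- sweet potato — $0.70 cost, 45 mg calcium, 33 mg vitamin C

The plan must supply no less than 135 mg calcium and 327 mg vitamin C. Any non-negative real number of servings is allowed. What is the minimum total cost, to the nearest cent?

$4.06

bell pepper only: max(135/10, 327/117) = 13.5 servings → $14.85.
sweet potato only: max(135/45, 327/33) = 9.909 servings → $6.94.
bell pepper + sweet potato with both tight: 2.079 servings and 2.538 servings → $4.06.
The minimum over all feasible corners is $4.06.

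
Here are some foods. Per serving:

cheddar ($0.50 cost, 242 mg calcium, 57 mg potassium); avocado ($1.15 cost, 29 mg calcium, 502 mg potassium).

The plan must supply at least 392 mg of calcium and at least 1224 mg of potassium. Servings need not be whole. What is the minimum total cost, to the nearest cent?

$3.30

At the optimum either one food covers both requirements or two foods hit both targets exactly; no other combination can be cheaper.
cheddar only: max(392/242, 1224/57) = 21.47 servings → $10.74.
avocado only: max(392/29, 1224/502) = 13.52 servings → $15.54.
cheddar + avocado with both tight: 1.346 servings and 2.285 servings → $3.30.
The minimum over all feasible corners is $3.30.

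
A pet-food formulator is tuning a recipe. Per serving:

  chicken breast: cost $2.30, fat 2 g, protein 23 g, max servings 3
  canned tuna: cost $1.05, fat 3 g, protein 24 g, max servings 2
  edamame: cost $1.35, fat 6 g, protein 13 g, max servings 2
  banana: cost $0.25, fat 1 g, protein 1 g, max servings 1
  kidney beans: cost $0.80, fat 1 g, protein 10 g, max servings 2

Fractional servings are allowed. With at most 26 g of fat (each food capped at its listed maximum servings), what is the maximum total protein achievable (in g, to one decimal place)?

163.0 g

Protein per g fat: chicken breast 11.5, kidney beans 10, canned tuna 8, edamame 2.167, banana 1.
Take 3 servings of chicken breast: uses 6 g fat, +69.0 g protein (running total 69.0 g).
Take 2 servings of kidney beans: uses 2 g fat, +20.0 g protein (running total 89.0 g).
Take 2 servings of canned tuna: uses 6 g fat, +48.0 g protein (running total 137.0 g).
Take 2 servings of edamame: uses 12 g fat, +26.0 g protein (running total 163.0 g).
Filling greedily by protein-per-g fat is optimal for one linear limit, giving 163.0 g.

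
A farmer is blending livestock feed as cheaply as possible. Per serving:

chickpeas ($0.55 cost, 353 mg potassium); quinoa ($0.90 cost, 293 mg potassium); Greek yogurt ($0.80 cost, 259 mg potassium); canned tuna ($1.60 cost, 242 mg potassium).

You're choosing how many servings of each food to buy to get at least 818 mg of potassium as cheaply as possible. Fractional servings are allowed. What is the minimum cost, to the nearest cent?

Cost per mg of potassium: chickpeas $0.0016, quinoa $0.0031, Greek yogurt $0.0031, canned tuna $0.0066.
With no serving limits, use only chickpeas: 818 mg / 353 mg = 2.317 servings × $0.55 = $1.27.

$1.27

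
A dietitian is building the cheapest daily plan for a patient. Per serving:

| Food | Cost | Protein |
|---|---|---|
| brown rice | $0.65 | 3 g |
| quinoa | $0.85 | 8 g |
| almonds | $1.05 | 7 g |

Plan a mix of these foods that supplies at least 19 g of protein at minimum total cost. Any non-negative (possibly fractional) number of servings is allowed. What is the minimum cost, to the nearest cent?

Cost per g of protein: quinoa $0.1062, almonds $0.1500, brown rice $0.2167.
With no serving limits, use only quinoa: 19 g / 8 g = 2.375 servings × $0.85 = $2.02.

$2.02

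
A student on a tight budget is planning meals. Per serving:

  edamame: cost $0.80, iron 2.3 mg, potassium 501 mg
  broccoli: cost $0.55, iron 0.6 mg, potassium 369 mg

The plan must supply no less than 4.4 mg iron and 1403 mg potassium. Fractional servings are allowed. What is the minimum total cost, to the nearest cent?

$2.17

Minimising a linear cost over {iron ≥ 4.4, potassium ≥ 1403, servings ≥ 0} — the optimum is at a vertex, using one or two foods.
edamame only: max(4.4/2.3, 1403/501) = 2.8 servings → $2.24.
broccoli only: max(4.4/0.6, 1403/369) = 7.333 servings → $4.03.
edamame + broccoli with both tight: 1.426 servings and 1.866 servings → $2.17.
Cheapest feasible corner: $2.17.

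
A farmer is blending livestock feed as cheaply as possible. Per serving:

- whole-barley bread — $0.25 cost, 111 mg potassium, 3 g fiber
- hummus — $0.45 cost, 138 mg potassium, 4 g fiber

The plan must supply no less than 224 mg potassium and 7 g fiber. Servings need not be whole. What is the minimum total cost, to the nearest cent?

$0.58

Compare the cost at each extreme point of the feasible region.
whole-barley bread only: max(224/111, 7/3) = 2.333 servings → $0.58.
hummus only: max(224/138, 7/4) = 1.75 servings → $0.79.
whole-barley bread + hummus: the both-tight solution has a negative serving — not a feasible corner.
The minimum over all feasible corners is $0.58.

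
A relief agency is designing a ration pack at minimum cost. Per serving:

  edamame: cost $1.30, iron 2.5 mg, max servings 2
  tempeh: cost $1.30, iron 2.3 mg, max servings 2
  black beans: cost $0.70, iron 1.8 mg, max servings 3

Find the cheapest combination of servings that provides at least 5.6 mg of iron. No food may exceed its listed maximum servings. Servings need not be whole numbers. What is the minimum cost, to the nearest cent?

Cost per mg of iron: black beans $0.3889, edamame $0.5200, tempeh $0.5652.
Take 3 servings of black beans: +5.4 mg iron for $2.10 (total $2.10, still need 0.2 mg).
Take 0.08 servings of edamame: +0.2 mg iron for $0.10 (total $2.20, still need 0.0 mg).
Greedy by cheapest-per-mg is optimal for a single linear constraint, so the minimum cost is $2.20.

$2.20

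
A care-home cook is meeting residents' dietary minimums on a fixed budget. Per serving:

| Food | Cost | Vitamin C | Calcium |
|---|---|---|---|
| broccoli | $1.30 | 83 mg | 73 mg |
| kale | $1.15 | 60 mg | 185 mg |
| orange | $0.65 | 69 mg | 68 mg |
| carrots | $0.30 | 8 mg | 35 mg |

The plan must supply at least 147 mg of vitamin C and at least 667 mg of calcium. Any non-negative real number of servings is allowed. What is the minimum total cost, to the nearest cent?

The cheapest plan sits at a corner of the feasible region — with two constraints it uses at most two foods.
broccoli only: max(147/83, 667/73) = 9.137 servings → $11.88.
kale only: max(147/60, 667/185) = 3.605 servings → $4.15.
orange only: max(147/69, 667/68) = 9.809 servings → $6.38.
carrots only: max(147/8, 667/35) = 19.06 servings → $5.72.
broccoli + kale with both targets exact would need a negative amount; discard.
broccoli + orange: the both-tight solution has a negative serving — not a feasible corner.
broccoli + carrots with both targets exact would need a negative amount; discard.
kale + orange: the both-tight solution has a negative serving — not a feasible corner.
kale + carrots with both targets exact would need a negative amount; discard.
orange + carrots: the both-tight solution has a negative serving — not a feasible corner.
So the least-cost plan costs $4.15.

$4.15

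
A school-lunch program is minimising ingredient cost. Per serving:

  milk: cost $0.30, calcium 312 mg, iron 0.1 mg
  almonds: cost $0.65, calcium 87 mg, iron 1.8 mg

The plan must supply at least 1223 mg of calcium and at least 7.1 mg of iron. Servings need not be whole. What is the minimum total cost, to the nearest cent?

$3.32

Minimising a linear cost over {calcium ≥ 1223, iron ≥ 7.1, servings ≥ 0} — the optimum is at a vertex, using one or two foods.
milk only: max(1223/312, 7.1/0.1) = 71 servings → $21.30.
almonds only: max(1223/87, 7.1/1.8) = 14.06 servings → $9.14.
milk + almonds with both tight: 2.864 servings and 3.785 servings → $3.32.
Cheapest feasible corner: $3.32.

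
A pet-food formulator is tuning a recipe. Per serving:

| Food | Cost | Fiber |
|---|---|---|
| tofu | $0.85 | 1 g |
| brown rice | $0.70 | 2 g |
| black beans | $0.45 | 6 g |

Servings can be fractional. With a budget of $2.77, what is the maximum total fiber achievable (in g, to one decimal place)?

36.9 g

Fiber per dollar: black beans 13.33, brown rice 2.857, tofu 1.176.
With no serving limits, spend the whole cost allowance on black beans: $2.77 / $0.45 × 6 g = 36.9 g.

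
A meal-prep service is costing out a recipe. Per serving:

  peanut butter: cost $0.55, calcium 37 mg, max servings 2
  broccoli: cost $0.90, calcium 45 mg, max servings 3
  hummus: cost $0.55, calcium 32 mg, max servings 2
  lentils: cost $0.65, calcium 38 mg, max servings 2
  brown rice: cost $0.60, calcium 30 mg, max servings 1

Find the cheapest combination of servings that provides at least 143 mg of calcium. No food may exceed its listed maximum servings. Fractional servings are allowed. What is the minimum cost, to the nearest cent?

Cost per mg of calcium: peanut butter $0.0149, lentils $0.0171, hummus $0.0172, broccoli $0.0200, brown rice $0.0200.
Take 2 servings of peanut butter: +74.0 mg calcium for $1.10 (total $1.10, still need 69.0 mg).
Take 1.816 servings of lentils: +69.0 mg calcium for $1.18 (total $2.28, still need 0.0 mg).
Filling from the cheapest source first is optimal under one linear minimum: $2.28.

$2.28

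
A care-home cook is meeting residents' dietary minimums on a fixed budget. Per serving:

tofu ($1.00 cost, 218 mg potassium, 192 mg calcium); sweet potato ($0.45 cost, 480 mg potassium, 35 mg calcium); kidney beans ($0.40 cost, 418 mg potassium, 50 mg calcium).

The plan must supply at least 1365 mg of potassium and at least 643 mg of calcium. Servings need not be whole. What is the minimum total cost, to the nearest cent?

tofu only: max(1365/218, 643/192) = 6.261 servings → $6.26.
sweet potato only: max(1365/480, 643/35) = 18.37 servings → $8.27.
kidney beans only: max(1365/418, 643/50) = 12.86 servings → $5.14.
tofu + sweet potato with both tight: 3.086 servings and 1.442 servings → $3.74.
tofu + kidney beans with both tight: 2.891 servings and 1.758 servings → $3.59.
sweet potato + kidney beans: the both-tight solution has a negative serving — not a feasible corner.
The minimum over all feasible corners is $3.59.

$3.59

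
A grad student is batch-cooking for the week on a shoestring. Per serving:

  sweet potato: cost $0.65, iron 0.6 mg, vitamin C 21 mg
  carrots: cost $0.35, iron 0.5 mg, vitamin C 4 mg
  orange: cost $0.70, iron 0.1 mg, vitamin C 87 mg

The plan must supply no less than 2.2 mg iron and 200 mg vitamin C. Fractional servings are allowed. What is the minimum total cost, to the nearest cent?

Two binding constraints pin down two serving amounts, so the optimal mix uses at most two foods. The candidates are each food alone (scaled to the tighter of iron/vitamin C) and each pair with both constraints tight.
sweet potato only: max(2.2/0.6, 200/21) = 9.524 servings → $6.19.
carrots only: max(2.2/0.5, 200/4) = 50 servings → $17.50.
orange only: max(2.2/0.1, 200/87) = 22 servings → $15.40.
sweet potato + carrots: intersection lies outside the first quadrant.
sweet potato + orange with both tight: 3.421 servings and 1.473 servings → $3.25.
carrots + orange with both tight: 3.977 servings and 2.116 servings → $2.87.
So the least-cost plan costs $2.87.

$2.87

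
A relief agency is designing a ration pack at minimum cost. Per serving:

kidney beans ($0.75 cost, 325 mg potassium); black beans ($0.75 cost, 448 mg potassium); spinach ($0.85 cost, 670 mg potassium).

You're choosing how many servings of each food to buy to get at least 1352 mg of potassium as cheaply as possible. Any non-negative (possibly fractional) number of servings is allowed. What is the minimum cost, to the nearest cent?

Cost per mg of potassium: spinach $0.0013, black beans $0.0017, kidney beans $0.0023.
With no serving limits, use only spinach: 1352 mg / 670 mg = 2.018 servings × $0.85 = $1.72.

$1.72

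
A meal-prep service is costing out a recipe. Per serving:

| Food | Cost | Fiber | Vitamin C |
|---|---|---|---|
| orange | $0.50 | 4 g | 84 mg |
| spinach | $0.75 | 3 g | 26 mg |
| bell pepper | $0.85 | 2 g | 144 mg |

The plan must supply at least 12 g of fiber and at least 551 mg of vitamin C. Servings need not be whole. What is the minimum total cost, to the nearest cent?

$3.26

At the optimum either one food covers both requirements or two foods hit both targets exactly; no other combination can be cheaper.
orange only: max(12/4, 551/84) = 6.56 servings → $3.28.
spinach only: max(12/3, 551/26) = 21.19 servings → $15.89.
bell pepper only: max(12/2, 551/144) = 6 servings → $5.10.
orange + spinach with both targets exact would need a negative amount; discard.
orange + bell pepper with both tight: 1.534 servings and 2.931 servings → $3.26.
spinach + bell pepper with both tight: 1.647 servings and 3.529 servings → $4.24.
Cheapest feasible corner: $3.26.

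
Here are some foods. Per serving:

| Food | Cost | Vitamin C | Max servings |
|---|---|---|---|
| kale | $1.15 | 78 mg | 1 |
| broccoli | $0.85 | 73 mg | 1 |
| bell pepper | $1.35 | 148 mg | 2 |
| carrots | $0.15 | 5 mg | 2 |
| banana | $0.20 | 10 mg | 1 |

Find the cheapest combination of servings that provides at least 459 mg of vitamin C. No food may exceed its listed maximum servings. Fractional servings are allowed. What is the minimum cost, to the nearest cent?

Cost per mg of vitamin C: bell pepper $0.0091, broccoli $0.0116, kale $0.0147, banana $0.0200, carrots $0.0300.
Take 2 servings of bell pepper: +296.0 mg vitamin C for $2.70 (total $2.70, still need 163.0 mg).
Take 1 serving of broccoli: +73.0 mg vitamin C for $0.85 (total $3.55, still need 90.0 mg).
Take 1 serving of kale: +78.0 mg vitamin C for $1.15 (total $4.70, still need 12.0 mg).
Take 1 serving of banana: +10.0 mg vitamin C for $0.20 (total $4.90, still need 2.0 mg).
Take 0.4 servings of carrots: +2.0 mg vitamin C for $0.06 (total $4.96, still need 0.0 mg).
Greedy by cheapest-per-mg is optimal for a single linear constraint, so the minimum cost is $4.96.

$4.96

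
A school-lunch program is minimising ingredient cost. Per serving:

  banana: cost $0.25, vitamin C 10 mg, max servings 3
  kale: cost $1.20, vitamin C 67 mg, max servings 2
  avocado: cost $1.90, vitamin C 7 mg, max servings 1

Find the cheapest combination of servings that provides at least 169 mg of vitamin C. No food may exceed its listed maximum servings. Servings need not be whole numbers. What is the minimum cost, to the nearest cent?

Cost per mg of vitamin C: kale $0.0179, banana $0.0250, avocado $0.2714.
Take 2 servings of kale: +134.0 mg vitamin C for $2.40 (total $2.40, still need 35.0 mg).
Take 3 servings of banana: +30.0 mg vitamin C for $0.75 (total $3.15, still need 5.0 mg).
Take 0.7143 servings of avocado: +5.0 mg vitamin C for $1.36 (total $4.51, still need 0.0 mg).
Greedy by cheapest-per-mg is optimal for a single linear constraint, so the minimum cost is $4.51.

$4.51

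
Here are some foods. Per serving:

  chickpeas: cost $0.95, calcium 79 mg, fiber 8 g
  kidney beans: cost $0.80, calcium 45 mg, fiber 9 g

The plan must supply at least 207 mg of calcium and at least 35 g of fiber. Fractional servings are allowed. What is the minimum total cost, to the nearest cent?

$3.31

This is a tiny linear program; its minimum lies at a vertex of the feasible set. List the vertices and price them.
chickpeas only: max(207/79, 35/8) = 4.375 servings → $4.16.
kidney beans only: max(207/45, 35/9) = 4.6 servings → $3.68.
chickpeas + kidney beans with both tight: 0.8205 servings and 3.16 servings → $3.31.
So the least-cost plan costs $3.31.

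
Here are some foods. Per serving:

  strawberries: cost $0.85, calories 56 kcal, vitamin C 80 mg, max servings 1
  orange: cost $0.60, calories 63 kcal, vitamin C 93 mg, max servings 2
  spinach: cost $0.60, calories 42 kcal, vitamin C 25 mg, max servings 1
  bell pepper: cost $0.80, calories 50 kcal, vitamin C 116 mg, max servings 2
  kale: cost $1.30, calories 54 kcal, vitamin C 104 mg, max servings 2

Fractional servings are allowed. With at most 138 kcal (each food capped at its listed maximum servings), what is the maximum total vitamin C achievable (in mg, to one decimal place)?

Vitamin C per kcal: bell pepper 2.32, kale 1.926, orange 1.476, strawberries 1.429, spinach 0.5952.
Take 2 servings of bell pepper: uses 100 kcal, +232.0 mg vitamin C (running total 232.0 mg).
Take 0.7037 servings of kale: uses 38 kcal, +73.2 mg vitamin C (running total 305.2 mg).
Filling greedily by vitamin C-per-kcal is optimal for one linear limit, giving 305.2 mg.

305.2 mg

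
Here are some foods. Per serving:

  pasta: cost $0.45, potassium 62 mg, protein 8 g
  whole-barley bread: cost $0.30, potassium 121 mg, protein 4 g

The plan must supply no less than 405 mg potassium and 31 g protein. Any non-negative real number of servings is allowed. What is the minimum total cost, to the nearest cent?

The cheapest plan sits at a corner of the feasible region — with two constraints it uses at most two foods.
pasta only: max(405/62, 31/8) = 6.532 servings → $2.94.
whole-barley bread only: max(405/121, 31/4) = 7.75 servings → $2.33.
pasta + whole-barley bread with both tight: 2.96 servings and 1.831 servings → $1.88.
The minimum over all feasible corners is $1.88.

$1.88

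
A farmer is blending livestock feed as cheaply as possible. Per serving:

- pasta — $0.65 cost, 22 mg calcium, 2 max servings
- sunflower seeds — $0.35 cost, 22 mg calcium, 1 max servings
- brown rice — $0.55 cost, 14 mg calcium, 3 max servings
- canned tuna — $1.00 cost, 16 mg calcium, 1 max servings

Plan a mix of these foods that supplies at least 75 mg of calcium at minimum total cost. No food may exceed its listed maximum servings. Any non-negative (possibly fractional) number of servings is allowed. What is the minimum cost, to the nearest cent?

Cost per mg of calcium: sunflower seeds $0.0159, pasta $0.0295, brown rice $0.0393, canned tuna $0.0625.
Take 1 serving of sunflower seeds: +22.0 mg calcium for $0.35 (total $0.35, still need 53.0 mg).
Take 2 servings of pasta: +44.0 mg calcium for $1.30 (total $1.65, still need 9.0 mg).
Take 0.6429 servings of brown rice: +9.0 mg calcium for $0.35 (total $2.00, still need 0.0 mg).
Filling from the cheapest source first is optimal under one linear minimum: $2.00.

$2.00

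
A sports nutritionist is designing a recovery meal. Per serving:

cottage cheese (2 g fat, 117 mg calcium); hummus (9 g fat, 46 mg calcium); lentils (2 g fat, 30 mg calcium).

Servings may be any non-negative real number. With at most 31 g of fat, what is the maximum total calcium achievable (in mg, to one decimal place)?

1813.5 mg

Calcium per g fat: cottage cheese 58.5, lentils 15, hummus 5.111.
With no serving limits, spend the whole fat allowance on cottage cheese: 31 g / 2 g × 117 mg = 1813.5 mg.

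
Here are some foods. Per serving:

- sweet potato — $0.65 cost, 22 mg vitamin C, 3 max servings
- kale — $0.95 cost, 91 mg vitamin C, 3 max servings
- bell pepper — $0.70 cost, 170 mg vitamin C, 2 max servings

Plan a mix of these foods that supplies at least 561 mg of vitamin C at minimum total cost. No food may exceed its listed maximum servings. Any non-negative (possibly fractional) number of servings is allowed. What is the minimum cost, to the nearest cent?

Cost per mg of vitamin C: bell pepper $0.0041, kale $0.0104, sweet potato $0.0295.
Take 2 servings of bell pepper: +340.0 mg vitamin C for $1.40 (total $1.40, still need 221.0 mg).
Take 2.429 servings of kale: +221.0 mg vitamin C for $2.31 (total $3.71, still need 0.0 mg).
Greedy by cheapest-per-mg is optimal for a single linear constraint, so the minimum cost is $3.71.

$3.71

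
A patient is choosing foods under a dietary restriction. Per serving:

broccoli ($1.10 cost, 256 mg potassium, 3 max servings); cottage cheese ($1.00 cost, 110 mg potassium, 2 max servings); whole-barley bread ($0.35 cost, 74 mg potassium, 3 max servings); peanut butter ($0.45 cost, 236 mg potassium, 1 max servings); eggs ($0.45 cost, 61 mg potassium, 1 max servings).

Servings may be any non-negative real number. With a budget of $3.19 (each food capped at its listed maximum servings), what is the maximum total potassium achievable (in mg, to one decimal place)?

873.7 mg

Potassium per dollar: peanut butter 524.4, broccoli 232.7, whole-barley bread 211.4, eggs 135.6, cottage cheese 110.
Take 1 serving of peanut butter: spends $0.45, +236.0 mg potassium (running total 236.0 mg).
Take 2.491 servings of broccoli: spends $2.74, +637.7 mg potassium (running total 873.7 mg).
Filling greedily by potassium-per-dollar is optimal for one linear limit, giving 873.7 mg.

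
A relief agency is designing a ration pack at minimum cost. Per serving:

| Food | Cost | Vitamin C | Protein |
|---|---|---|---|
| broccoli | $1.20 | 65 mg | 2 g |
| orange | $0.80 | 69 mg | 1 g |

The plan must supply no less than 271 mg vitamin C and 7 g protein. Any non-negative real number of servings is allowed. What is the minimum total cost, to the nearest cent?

$4.44

An LP optimum is at a vertex; with two nutrient constraints at most two foods are used. Check each candidate.
broccoli only: max(271/65, 7/2) = 4.169 servings → $5.00.
orange only: max(271/69, 7/1) = 7 servings → $5.60.
broccoli + orange with both tight: 2.904 servings and 1.192 servings → $4.44.
Cheapest feasible corner: $4.44.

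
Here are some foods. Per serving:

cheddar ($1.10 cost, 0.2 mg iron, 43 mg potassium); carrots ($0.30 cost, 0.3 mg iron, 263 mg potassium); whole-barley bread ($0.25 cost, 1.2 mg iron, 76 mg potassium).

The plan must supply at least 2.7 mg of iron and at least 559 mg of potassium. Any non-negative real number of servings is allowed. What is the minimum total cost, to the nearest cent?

For a min-cost LP with two ≥-constraints, a basic feasible solution has at most two positive variables.
cheddar only: max(2.7/0.2, 559/43) = 13.5 servings → $14.85.
carrots only: max(2.7/0.3, 559/263) = 9 servings → $2.70.
whole-barley bread only: max(2.7/1.2, 559/76) = 7.355 servings → $1.84.
cheddar + carrots: the both-tight solution has a negative serving — not a feasible corner.
cheddar + whole-barley bread with both tight: 12.79 servings and 0.1181 servings → $14.10.
carrots + whole-barley bread with both tight: 1.59 servings and 1.852 servings → $0.94.
So the least-cost plan costs $0.94.

$0.94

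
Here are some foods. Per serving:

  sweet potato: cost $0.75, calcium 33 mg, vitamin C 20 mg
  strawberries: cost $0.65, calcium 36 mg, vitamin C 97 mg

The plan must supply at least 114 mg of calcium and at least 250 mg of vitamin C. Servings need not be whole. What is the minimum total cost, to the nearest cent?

This is a tiny linear program; its minimum lies at a vertex of the feasible set. List the vertices and price them.
sweet potato only: max(114/33, 250/20) = 12.5 servings → $9.38.
strawberries only: max(114/36, 250/97) = 3.167 servings → $2.06.
sweet potato + strawberries with both tight: 0.8295 servings and 2.406 servings → $2.19.
The minimum over all feasible corners is $2.06.

$2.06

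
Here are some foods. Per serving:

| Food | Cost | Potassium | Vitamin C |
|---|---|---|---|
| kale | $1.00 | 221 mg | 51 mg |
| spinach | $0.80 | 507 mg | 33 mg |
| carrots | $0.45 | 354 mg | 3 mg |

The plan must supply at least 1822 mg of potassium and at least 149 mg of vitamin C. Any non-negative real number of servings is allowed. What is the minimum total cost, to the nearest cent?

This is a tiny linear program; its minimum lies at a vertex of the feasible set. List the vertices and price them.
kale only: max(1822/221, 149/51) = 8.244 servings → $8.24.
spinach only: max(1822/507, 149/33) = 4.515 servings → $3.61.
carrots only: max(1822/354, 149/3) = 49.67 servings → $22.35.
kale + spinach with both tight: 0.8305 servings and 3.232 servings → $3.42.
kale + carrots with both tight: 2.719 servings and 3.45 servings → $4.27.
spinach + carrots: the both-tight solution has a negative serving — not a feasible corner.
The minimum over all feasible corners is $3.42.

$3.42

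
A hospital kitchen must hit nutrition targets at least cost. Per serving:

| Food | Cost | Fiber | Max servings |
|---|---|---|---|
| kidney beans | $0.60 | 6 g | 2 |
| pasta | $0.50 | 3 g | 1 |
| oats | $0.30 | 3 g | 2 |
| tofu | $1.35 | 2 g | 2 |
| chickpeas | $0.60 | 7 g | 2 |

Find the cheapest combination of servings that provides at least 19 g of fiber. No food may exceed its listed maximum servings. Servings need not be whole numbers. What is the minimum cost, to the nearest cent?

Cost per g of fiber: chickpeas $0.0857, kidney beans $0.1000, oats $0.1000, pasta $0.1667, tofu $0.6750.
Take 2 servings of chickpeas: +14.0 g fiber for $1.20 (total $1.20, still need 5.0 g).
Take 0.8333 servings of kidney beans: +5.0 g fiber for $0.50 (total $1.70, still need 0.0 g).
Greedy by cheapest-per-g is optimal for a single linear constraint, so the minimum cost is $1.70.

$1.70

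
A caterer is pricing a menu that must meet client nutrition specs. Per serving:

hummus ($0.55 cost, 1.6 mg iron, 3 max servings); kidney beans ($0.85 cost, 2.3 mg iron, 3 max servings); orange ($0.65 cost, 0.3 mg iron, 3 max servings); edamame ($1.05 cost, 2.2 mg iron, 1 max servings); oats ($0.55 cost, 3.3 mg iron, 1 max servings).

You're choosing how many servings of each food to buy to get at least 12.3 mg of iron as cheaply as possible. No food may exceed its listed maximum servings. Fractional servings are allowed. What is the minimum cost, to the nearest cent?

$3.75

Cost per mg of iron: oats $0.1667, hummus $0.3438, kidney beans $0.3696, edamame $0.4773, orange $2.1667.
Take 1 serving of oats: +3.3 mg iron for $0.55 (total $0.55, still need 9.0 mg).
Take 3 servings of hummus: +4.8 mg iron for $1.65 (total $2.20, still need 4.2 mg).
Take 1.826 servings of kidney beans: +4.2 mg iron for $1.55 (total $3.75, still need 0.0 mg).
Greedy by cheapest-per-mg is optimal for a single linear constraint, so the minimum cost is $3.75.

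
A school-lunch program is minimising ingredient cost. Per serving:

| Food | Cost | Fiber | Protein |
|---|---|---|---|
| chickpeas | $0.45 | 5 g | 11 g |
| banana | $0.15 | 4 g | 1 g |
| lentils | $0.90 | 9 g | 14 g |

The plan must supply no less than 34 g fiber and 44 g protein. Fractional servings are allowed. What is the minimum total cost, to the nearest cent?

chickpeas only: max(34/5, 44/11) = 6.8 servings → $3.06.
banana only: max(34/4, 44/1) = 44 servings → $6.60.
lentils only: max(34/9, 44/14) = 3.778 servings → $3.40.
chickpeas + banana with both tight: 3.641 servings and 3.949 servings → $2.23.
chickpeas + lentils: intersection lies outside the first quadrant.
banana + lentils with both tight: 1.702 servings and 3.021 servings → $2.97.
So the least-cost plan costs $2.23.

$2.23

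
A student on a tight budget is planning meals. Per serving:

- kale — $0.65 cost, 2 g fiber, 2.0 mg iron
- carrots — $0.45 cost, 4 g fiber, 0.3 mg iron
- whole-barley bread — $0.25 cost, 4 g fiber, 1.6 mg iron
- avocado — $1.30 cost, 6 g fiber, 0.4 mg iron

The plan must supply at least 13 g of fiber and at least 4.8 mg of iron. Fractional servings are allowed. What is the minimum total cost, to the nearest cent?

With two linear requirements the optimum uses one or two foods; enumerate the corners.
kale only: max(13/2, 4.8/2.0) = 6.5 servings → $4.22.
carrots only: max(13/4, 4.8/0.3) = 16 servings → $7.20.
whole-barley bread only: max(13/4, 4.8/1.6) = 3.25 servings → $0.81.
avocado only: max(13/6, 4.8/0.4) = 12 servings → $15.60.
kale + carrots with both tight: 2.068 servings and 2.216 servings → $2.34.
kale + whole-barley bread with both targets exact would need a negative amount; discard.
kale + avocado with both tight: 2.107 servings and 1.464 servings → $3.27.
carrots + whole-barley bread with both tight: 0.3077 servings and 2.942 servings → $0.87.
carrots + avocado: the both-tight solution has a negative serving — not a feasible corner.
whole-barley bread + avocado with both tight: 2.95 servings and 0.2 servings → $1.00.
Cheapest feasible corner: $0.81.

$0.81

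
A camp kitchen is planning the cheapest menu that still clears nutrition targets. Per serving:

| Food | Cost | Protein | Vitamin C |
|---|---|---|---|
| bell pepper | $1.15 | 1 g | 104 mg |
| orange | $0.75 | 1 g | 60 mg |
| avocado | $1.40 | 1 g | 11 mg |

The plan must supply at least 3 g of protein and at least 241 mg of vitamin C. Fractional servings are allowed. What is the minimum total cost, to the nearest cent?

$2.80

For a min-cost LP with two ≥-constraints, a basic feasible solution has at most two positive variables.
bell pepper only: max(3/1, 241/104) = 3 servings → $3.45.
orange only: max(3/1, 241/60) = 4.017 servings → $3.01.
avocado only: max(3/1, 241/11) = 21.91 servings → $30.67.
bell pepper + orange with both tight: 1.386 servings and 1.614 servings → $2.80.
bell pepper + avocado with both tight: 2.237 servings and 0.7634 servings → $3.64.
orange + avocado with both targets exact would need a negative amount; discard.
So the least-cost plan costs $2.80.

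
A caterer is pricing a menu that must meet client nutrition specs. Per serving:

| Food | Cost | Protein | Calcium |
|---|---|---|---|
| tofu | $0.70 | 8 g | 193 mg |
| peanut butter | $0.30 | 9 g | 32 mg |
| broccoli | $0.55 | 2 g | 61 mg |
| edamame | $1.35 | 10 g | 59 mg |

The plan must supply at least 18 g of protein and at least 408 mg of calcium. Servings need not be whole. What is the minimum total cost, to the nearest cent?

A basic optimal solution has at most two foods positive. Try each food alone and each pair with both targets met exactly.
tofu only: max(18/8, 408/193) = 2.25 servings → $1.57.
peanut butter only: max(18/9, 408/32) = 12.75 servings → $3.83.
broccoli only: max(18/2, 408/61) = 9 servings → $4.95.
edamame only: max(18/10, 408/59) = 6.915 servings → $9.34.
tofu + peanut butter with both tight: 2.09 servings and 0.1418 servings → $1.51.
tofu + broccoli: the both-tight solution has a negative serving — not a feasible corner.
tofu + edamame with both tight: 2.07 servings and 0.144 servings → $1.64.
peanut butter + broccoli with both tight: 0.5814 servings and 6.384 servings → $3.69.
peanut butter + edamame with both targets exact would need a negative amount; discard.
broccoli + edamame with both tight: 6.134 servings and 0.5732 servings → $4.15.
So the least-cost plan costs $1.51.

$1.51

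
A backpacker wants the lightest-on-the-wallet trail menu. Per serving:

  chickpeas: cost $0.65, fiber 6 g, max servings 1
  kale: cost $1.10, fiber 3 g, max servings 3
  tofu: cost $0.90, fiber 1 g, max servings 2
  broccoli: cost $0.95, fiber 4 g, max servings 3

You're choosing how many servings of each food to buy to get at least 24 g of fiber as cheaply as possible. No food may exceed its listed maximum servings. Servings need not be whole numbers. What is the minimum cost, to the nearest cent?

Cost per g of fiber: chickpeas $0.1083, broccoli $0.2375, kale $0.3667, tofu $0.9000.
Take 1 serving of chickpeas: +6.0 g fiber for $0.65 (total $0.65, still need 18.0 g).
Take 3 servings of broccoli: +12.0 g fiber for $2.85 (total $3.50, still need 6.0 g).
Take 2 servings of kale: +6.0 g fiber for $2.20 (total $5.70, still need 0.0 g).
Filling from the cheapest source first is optimal under one linear minimum: $5.70.

$5.70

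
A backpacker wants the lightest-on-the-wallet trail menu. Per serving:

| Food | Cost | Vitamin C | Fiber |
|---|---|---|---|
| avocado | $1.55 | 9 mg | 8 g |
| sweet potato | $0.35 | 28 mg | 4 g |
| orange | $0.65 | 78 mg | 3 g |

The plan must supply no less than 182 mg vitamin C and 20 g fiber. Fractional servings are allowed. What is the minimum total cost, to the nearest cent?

$2.04

Minimising a linear cost over {vitamin C ≥ 182, fiber ≥ 20, servings ≥ 0} — the optimum is at a vertex, using one or two foods.
avocado only: max(182/9, 20/8) = 20.22 servings → $31.34.
sweet potato only: max(182/28, 20/4) = 6.5 servings → $2.27.
orange only: max(182/78, 20/3) = 6.667 servings → $4.33.
avocado + sweet potato: intersection lies outside the first quadrant.
avocado + orange with both tight: 1.698 servings and 2.137 servings → $4.02.
sweet potato + orange with both tight: 4.447 servings and 0.7368 servings → $2.04.
Cheapest feasible corner: $2.04.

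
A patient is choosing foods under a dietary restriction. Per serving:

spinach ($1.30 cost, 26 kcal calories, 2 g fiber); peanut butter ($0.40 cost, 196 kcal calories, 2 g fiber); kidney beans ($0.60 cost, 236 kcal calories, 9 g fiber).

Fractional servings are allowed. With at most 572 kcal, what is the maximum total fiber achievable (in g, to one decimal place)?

44.0 g

Fiber per kcal: spinach 0.07692, kidney beans 0.03814, peanut butter 0.0102.
With no serving limits, spend the whole calories allowance on spinach: 572 kcal / 26 kcal × 2 g = 44.0 g.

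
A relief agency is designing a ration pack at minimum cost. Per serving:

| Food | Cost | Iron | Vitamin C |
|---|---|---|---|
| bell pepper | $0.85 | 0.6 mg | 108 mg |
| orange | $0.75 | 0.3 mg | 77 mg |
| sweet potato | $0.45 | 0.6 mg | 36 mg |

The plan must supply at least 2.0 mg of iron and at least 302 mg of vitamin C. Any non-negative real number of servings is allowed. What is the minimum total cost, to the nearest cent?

With two linear requirements the optimum uses one or two foods; enumerate the corners.
bell pepper only: max(2.0/0.6, 302/108) = 3.333 servings → $2.83.
orange only: max(2.0/0.3, 302/77) = 6.667 servings → $5.00.
sweet potato only: max(2.0/0.6, 302/36) = 8.389 servings → $3.77.
bell pepper + orange with both targets exact would need a negative amount; discard.
bell pepper + sweet potato with both tight: 2.528 servings and 0.8056 servings → $2.51.
orange + sweet potato with both tight: 3.085 servings and 1.791 servings → $3.12.
So the least-cost plan costs $2.51.

$2.51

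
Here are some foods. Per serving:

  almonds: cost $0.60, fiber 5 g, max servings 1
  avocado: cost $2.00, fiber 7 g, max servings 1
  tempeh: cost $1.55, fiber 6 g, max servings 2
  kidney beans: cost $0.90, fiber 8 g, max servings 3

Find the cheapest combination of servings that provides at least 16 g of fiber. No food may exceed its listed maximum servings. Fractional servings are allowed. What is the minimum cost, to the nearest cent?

$1.80

Cost per g of fiber: kidney beans $0.1125, almonds $0.1200, tempeh $0.2583, avocado $0.2857.
Take 2 servings of kidney beans: +16.0 g fiber for $1.80 (total $1.80, still need 0.0 g).
Greedy by cheapest-per-g is optimal for a single linear constraint, so the minimum cost is $1.80.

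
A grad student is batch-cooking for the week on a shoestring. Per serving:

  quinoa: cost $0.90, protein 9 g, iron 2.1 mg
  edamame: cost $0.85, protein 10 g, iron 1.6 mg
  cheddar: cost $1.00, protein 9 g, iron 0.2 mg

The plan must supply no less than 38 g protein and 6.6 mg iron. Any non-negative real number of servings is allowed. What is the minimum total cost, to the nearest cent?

A basic optimal solution has at most two foods positive. Try each food alone and each pair with both targets met exactly.
quinoa only: max(38/9, 6.6/2.1) = 4.222 servings → $3.80.
edamame only: max(38/10, 6.6/1.6) = 4.125 servings → $3.51.
cheddar only: max(38/9, 6.6/0.2) = 33 servings → $33.00.
quinoa + edamame with both tight: 0.7879 servings and 3.091 servings → $3.34.
quinoa + cheddar with both tight: 3.029 servings and 1.193 servings → $3.92.
edamame + cheddar with both targets exact would need a negative amount; discard.
Cheapest feasible corner: $3.34.

$3.34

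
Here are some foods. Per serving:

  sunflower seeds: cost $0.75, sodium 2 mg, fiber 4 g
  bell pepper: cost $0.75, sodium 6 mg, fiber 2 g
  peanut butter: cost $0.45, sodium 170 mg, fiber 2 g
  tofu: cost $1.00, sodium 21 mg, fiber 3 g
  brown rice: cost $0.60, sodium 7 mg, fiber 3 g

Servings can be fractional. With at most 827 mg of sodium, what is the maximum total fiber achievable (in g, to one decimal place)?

1654.0 g

Fiber per mg sodium: sunflower seeds 2, brown rice 0.4286, bell pepper 0.3333, tofu 0.1429, peanut butter 0.01176.
With no serving limits, spend the whole sodium allowance on sunflower seeds: 827 mg / 2 mg × 4 g = 1654.0 g.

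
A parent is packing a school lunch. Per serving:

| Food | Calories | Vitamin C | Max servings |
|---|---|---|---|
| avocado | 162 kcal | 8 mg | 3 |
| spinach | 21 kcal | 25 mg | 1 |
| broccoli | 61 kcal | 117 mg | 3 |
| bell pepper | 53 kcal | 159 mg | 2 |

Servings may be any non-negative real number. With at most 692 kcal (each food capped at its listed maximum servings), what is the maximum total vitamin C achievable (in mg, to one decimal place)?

712.9 mg

Vitamin C per kcal: bell pepper 3, broccoli 1.918, spinach 1.19, avocado 0.04938.
Take 2 servings of bell pepper: uses 106 kcal, +318.0 mg vitamin C (running total 318.0 mg).
Take 3 servings of broccoli: uses 183 kcal, +351.0 mg vitamin C (running total 669.0 mg).
Take 1 serving of spinach: uses 21 kcal, +25.0 mg vitamin C (running total 694.0 mg).
Take 2.358 servings of avocado: uses 382 kcal, +18.9 mg vitamin C (running total 712.9 mg).
Greedy by best ratio exhausts the calories allowance optimally: 712.9 mg.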